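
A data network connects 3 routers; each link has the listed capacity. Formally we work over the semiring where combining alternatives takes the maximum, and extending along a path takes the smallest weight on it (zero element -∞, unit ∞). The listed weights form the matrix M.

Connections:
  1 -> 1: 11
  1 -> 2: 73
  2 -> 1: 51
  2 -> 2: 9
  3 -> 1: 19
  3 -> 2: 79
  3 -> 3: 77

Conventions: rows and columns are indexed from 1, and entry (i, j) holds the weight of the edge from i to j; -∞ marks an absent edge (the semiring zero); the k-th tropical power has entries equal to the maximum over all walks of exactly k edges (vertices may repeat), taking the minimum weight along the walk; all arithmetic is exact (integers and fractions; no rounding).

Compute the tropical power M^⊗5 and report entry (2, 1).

M^⊗2:
  [51, 11, -∞]
  [11, 51, -∞]
  [51, 77, 77]
M^⊗3:
  [11, 51, -∞]
  [51, 11, -∞]
  [51, 77, 77]
M^⊗4:
  [51, 11, -∞]
  [11, 51, -∞]
  [51, 77, 77]
M^⊗5:
  [11, 51, -∞]
  [51, 11, -∞]
  [51, 77, 77]
Key observation: the optimum is the walk 2->1->2->1->2->1, with weight 51 min 73 min 51 min 73 min 51 = 51.
Optimal value attained by: walk 2->1->2->1->2->1.
Answer: (M^⊗5)[2][1] = 51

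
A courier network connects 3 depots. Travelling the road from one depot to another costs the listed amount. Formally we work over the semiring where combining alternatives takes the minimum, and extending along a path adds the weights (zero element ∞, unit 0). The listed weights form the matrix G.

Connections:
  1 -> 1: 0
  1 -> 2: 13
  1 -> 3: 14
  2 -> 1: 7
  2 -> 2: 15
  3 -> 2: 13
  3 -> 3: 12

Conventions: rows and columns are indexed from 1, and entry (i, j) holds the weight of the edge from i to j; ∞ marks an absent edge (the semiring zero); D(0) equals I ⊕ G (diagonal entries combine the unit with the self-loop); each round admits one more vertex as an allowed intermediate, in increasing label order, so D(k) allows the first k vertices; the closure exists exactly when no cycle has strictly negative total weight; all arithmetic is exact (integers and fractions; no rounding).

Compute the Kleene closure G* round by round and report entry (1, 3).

D(0):
  [0, 13, 14]
  [7, 0, ∞]
  [∞, 13, 0]
D(1):
  [0, 13, 14]
  [7, 0, 21]
  [∞, 13, 0]
D(2):
  [0, 13, 14]
  [7, 0, 21]
  [20, 13, 0]
D(3):
  [0, 13, 14]
  [7, 0, 21]
  [20, 13, 0]
Answer: G*[1][3] = 14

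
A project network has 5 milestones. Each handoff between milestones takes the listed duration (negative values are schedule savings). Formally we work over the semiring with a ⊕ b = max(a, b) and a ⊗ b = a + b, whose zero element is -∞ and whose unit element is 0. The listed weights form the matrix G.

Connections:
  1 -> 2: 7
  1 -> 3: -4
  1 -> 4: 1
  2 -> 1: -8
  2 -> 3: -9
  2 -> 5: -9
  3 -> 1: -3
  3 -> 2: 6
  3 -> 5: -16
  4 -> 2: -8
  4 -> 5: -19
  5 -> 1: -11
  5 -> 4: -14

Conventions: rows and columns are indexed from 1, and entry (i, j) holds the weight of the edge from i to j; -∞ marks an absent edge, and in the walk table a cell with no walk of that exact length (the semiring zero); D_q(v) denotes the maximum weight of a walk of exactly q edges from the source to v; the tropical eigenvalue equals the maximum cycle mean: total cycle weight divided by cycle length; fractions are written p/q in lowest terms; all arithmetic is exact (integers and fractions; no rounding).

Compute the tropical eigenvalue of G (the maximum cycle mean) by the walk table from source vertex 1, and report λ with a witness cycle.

q=0: [0, -∞, -∞, -∞, -∞]
q=1: [-∞, 7, -4, 1, -∞]
q=2: [-1, 2, -2, -∞, -2]
q=3: [-5, 6, -5, 0, -7]
q=4: [-2, 2, -3, -4, -3]
q=5: [-6, 5, -6, -1, -7]
Optimal cycle mean attained by: cycle 1->2->1, total 7 + (-8), length 2.
Answer: λ = -1/2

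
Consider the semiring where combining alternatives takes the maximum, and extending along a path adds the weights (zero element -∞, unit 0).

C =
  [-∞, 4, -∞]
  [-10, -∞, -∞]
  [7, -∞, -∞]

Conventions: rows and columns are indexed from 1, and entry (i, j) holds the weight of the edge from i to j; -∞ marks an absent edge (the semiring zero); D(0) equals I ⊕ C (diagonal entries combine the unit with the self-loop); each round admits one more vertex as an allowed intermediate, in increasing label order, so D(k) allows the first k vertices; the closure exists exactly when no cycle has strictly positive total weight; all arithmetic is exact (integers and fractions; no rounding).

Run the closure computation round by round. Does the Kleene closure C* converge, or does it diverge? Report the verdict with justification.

D(0):
  [0, 4, -∞]
  [-10, 0, -∞]
  [7, -∞, 0]
D(1):
  [0, 4, -∞]
  [-10, 0, -∞]
  [7, 11, 0]
D(2):
  [0, 4, -∞]
  [-10, 0, -∞]
  [7, 11, 0]
D(3):
  [0, 4, -∞]
  [-10, 0, -∞]
  [7, 11, 0]
Key observation: every diagonal entry stays at the unit through all rounds, so no improving cycle exists.
Answer: CONVERGES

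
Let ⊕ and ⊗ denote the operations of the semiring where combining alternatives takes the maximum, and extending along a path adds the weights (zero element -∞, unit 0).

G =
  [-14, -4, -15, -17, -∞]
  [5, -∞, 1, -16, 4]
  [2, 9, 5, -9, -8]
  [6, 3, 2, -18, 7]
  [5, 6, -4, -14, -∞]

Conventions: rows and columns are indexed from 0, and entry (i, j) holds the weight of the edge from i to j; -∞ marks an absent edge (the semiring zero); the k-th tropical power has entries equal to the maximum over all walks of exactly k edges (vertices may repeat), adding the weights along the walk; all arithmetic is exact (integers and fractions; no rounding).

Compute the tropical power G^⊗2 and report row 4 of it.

G^⊗2:
  [1, -6, -3, -20, 0]
  [9, 10, 6, -8, -7]
  [14, 14, 10, -4, 13]
  [12, 13, 7, -7, 7]
  [11, 5, 7, -10, 10]
Answer: row 4 of G^⊗2 = [11, 5, 7, -10, 10]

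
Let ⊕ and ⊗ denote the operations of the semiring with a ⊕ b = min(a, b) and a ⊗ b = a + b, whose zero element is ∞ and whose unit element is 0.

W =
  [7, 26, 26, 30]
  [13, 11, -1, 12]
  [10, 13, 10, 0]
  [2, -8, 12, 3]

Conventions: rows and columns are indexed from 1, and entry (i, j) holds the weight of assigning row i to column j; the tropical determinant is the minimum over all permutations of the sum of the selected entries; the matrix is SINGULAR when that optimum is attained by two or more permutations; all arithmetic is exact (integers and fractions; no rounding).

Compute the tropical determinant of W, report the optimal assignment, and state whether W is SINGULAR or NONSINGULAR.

σ = (1, 2, 3, 4): 7 + 11 + 10 + 3 = 31
σ = (1, 2, 4, 3): 7 + 11 + 0 + 12 = 30
σ = (1, 3, 2, 4): 7 + (-1) + 13 + 3 = 22
σ = (1, 3, 4, 2): 7 + (-1) + 0 + (-8) = -2
σ = (1, 4, 2, 3): 7 + 12 + 13 + 12 = 44
σ = (1, 4, 3, 2): 7 + 12 + 10 + (-8) = 21
σ = (2, 1, 3, 4): 26 + 13 + 10 + 3 = 52
σ = (2, 1, 4, 3): 26 + 13 + 0 + 12 = 51
σ = (2, 3, 1, 4): 26 + (-1) + 10 + 3 = 38
σ = (2, 3, 4, 1): 26 + (-1) + 0 + 2 = 27
σ = (2, 4, 1, 3): 26 + 12 + 10 + 12 = 60
σ = (2, 4, 3, 1): 26 + 12 + 10 + 2 = 50
σ = (3, 1, 2, 4): 26 + 13 + 13 + 3 = 55
σ = (3, 1, 4, 2): 26 + 13 + 0 + (-8) = 31
σ = (3, 2, 1, 4): 26 + 11 + 10 + 3 = 50
σ = (3, 2, 4, 1): 26 + 11 + 0 + 2 = 39
σ = (3, 4, 1, 2): 26 + 12 + 10 + (-8) = 40
σ = (3, 4, 2, 1): 26 + 12 + 13 + 2 = 53
σ = (4, 1, 2, 3): 30 + 13 + 13 + 12 = 68
σ = (4, 1, 3, 2): 30 + 13 + 10 + (-8) = 45
σ = (4, 2, 1, 3): 30 + 11 + 10 + 12 = 63
σ = (4, 2, 3, 1): 30 + 11 + 10 + 2 = 53
σ = (4, 3, 1, 2): 30 + (-1) + 10 + (-8) = 31
σ = (4, 3, 2, 1): 30 + (-1) + 13 + 2 = 44
Optimal value attained by: σ = (1, 3, 4, 2).
Answer: det⊕(W) = -2; verdict: NONSINGULAR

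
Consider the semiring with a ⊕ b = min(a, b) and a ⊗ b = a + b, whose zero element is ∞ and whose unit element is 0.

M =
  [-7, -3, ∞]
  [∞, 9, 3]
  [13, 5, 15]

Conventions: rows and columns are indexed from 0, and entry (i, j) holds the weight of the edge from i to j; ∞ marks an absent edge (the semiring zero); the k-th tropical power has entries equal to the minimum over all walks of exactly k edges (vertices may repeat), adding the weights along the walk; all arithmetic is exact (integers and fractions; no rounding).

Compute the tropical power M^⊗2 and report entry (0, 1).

M^⊗2:
  [-14, -10, 0]
  [16, 8, 12]
  [6, 10, 8]
Key observation: the optimum is the walk 0->0->1, with weight (-7) + (-3) = -10.
Optimal value attained by: walk 0->0->1.
Answer: (M^⊗2)[0][1] = -10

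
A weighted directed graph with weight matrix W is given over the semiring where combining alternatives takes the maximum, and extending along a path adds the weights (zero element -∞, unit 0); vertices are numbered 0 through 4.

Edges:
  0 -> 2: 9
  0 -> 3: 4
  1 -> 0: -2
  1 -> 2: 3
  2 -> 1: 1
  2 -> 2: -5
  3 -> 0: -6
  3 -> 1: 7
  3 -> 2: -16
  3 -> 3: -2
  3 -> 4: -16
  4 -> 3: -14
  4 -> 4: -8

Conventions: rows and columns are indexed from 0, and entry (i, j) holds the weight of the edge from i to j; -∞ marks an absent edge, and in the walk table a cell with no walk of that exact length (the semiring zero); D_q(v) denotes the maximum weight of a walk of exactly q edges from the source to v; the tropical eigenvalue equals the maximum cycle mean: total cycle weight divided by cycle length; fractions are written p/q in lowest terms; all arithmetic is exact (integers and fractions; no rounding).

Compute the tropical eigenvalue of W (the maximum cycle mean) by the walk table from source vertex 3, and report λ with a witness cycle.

q=0: [-∞, -∞, -∞, 0, -∞]
q=1: [-6, 7, -16, -2, -16]
q=2: [5, 5, 10, -2, -18]
q=3: [3, 11, 14, 9, -18]
q=4: [9, 16, 14, 7, -7]
q=5: [14, 15, 19, 13, -9]
Optimal cycle mean attained by: cycle 0->3->1->0, total 4 + 7 + (-2), length 3.
Answer: λ = 3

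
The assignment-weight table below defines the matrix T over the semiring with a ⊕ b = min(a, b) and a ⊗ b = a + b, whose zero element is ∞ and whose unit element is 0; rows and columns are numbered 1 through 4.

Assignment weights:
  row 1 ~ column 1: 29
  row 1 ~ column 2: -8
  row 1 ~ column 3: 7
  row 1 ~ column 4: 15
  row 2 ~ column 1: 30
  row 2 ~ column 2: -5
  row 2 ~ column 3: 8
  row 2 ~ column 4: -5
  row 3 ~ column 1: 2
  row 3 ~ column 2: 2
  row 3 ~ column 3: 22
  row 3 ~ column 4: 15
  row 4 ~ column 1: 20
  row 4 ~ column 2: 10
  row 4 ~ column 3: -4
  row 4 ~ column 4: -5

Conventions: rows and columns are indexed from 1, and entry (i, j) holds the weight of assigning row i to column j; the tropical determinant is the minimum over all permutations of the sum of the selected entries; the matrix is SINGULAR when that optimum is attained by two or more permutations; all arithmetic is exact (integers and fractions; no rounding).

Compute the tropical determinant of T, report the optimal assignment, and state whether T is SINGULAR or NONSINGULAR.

σ = (1, 2, 3, 4): 29 + (-5) + 22 + (-5) = 41
σ = (1, 2, 4, 3): 29 + (-5) + 15 + (-4) = 35
σ = (1, 3, 2, 4): 29 + 8 + 2 + (-5) = 34
σ = (1, 3, 4, 2): 29 + 8 + 15 + 10 = 62
σ = (1, 4, 2, 3): 29 + (-5) + 2 + (-4) = 22
σ = (1, 4, 3, 2): 29 + (-5) + 22 + 10 = 56
σ = (2, 1, 3, 4): (-8) + 30 + 22 + (-5) = 39
σ = (2, 1, 4, 3): (-8) + 30 + 15 + (-4) = 33
σ = (2, 3, 1, 4): (-8) + 8 + 2 + (-5) = -3
σ = (2, 3, 4, 1): (-8) + 8 + 15 + 20 = 35
σ = (2, 4, 1, 3): (-8) + (-5) + 2 + (-4) = -15
σ = (2, 4, 3, 1): (-8) + (-5) + 22 + 20 = 29
σ = (3, 1, 2, 4): 7 + 30 + 2 + (-5) = 34
σ = (3, 1, 4, 2): 7 + 30 + 15 + 10 = 62
σ = (3, 2, 1, 4): 7 + (-5) + 2 + (-5) = -1
σ = (3, 2, 4, 1): 7 + (-5) + 15 + 20 = 37
σ = (3, 4, 1, 2): 7 + (-5) + 2 + 10 = 14
σ = (3, 4, 2, 1): 7 + (-5) + 2 + 20 = 24
σ = (4, 1, 2, 3): 15 + 30 + 2 + (-4) = 43
σ = (4, 1, 3, 2): 15 + 30 + 22 + 10 = 77
σ = (4, 2, 1, 3): 15 + (-5) + 2 + (-4) = 8
σ = (4, 2, 3, 1): 15 + (-5) + 22 + 20 = 52
σ = (4, 3, 1, 2): 15 + 8 + 2 + 10 = 35
σ = (4, 3, 2, 1): 15 + 8 + 2 + 20 = 45
Optimal value attained by: σ = (2, 4, 1, 3).
Answer: det⊕(T) = -15; verdict: NONSINGULAR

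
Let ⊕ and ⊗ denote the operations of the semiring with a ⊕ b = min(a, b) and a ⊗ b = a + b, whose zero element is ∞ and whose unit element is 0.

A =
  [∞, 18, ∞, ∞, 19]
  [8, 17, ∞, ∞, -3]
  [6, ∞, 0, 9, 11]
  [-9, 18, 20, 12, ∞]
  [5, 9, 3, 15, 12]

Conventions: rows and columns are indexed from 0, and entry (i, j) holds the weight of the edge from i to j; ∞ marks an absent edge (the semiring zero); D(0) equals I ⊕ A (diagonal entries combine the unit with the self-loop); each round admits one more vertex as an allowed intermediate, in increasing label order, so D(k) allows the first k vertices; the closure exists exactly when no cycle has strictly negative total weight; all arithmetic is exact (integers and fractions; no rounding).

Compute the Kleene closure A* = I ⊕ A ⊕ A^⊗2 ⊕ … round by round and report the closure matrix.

D(0):
  [0, 18, ∞, ∞, 19]
  [8, 0, ∞, ∞, -3]
  [6, ∞, 0, 9, 11]
  [-9, 18, 20, 0, ∞]
  [5, 9, 3, 15, 0]
D(1):
  [0, 18, ∞, ∞, 19]
  [8, 0, ∞, ∞, -3]
  [6, 24, 0, 9, 11]
  [-9, 9, 20, 0, 10]
  [5, 9, 3, 15, 0]
D(2):
  [0, 18, ∞, ∞, 15]
  [8, 0, ∞, ∞, -3]
  [6, 24, 0, 9, 11]
  [-9, 9, 20, 0, 6]
  [5, 9, 3, 15, 0]
D(3):
  [0, 18, ∞, ∞, 15]
  [8, 0, ∞, ∞, -3]
  [6, 24, 0, 9, 11]
  [-9, 9, 20, 0, 6]
  [5, 9, 3, 12, 0]
D(4):
  [0, 18, ∞, ∞, 15]
  [8, 0, ∞, ∞, -3]
  [0, 18, 0, 9, 11]
  [-9, 9, 20, 0, 6]
  [3, 9, 3, 12, 0]
D(5):
  [0, 18, 18, 27, 15]
  [0, 0, 0, 9, -3]
  [0, 18, 0, 9, 11]
  [-9, 9, 9, 0, 6]
  [3, 9, 3, 12, 0]
Answer: A* = [[0, 18, 18, 27, 15], [0, 0, 0, 9, -3], [0, 18, 0, 9, 11], [-9, 9, 9, 0, 6], [3, 9, 3, 12, 0]]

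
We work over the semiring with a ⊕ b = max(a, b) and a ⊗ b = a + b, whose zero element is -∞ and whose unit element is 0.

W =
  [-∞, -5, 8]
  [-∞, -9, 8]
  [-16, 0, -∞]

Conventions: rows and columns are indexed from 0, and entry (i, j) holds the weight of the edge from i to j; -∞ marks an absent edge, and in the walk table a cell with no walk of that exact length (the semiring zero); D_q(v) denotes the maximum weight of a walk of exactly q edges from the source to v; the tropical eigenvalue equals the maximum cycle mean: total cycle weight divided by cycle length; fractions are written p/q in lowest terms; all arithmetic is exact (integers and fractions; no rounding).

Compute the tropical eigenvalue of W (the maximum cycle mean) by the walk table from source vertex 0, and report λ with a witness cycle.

q=0: [0, -∞, -∞]
q=1: [-∞, -5, 8]
q=2: [-8, 8, 3]
q=3: [-13, 3, 16]
Optimal cycle mean attained by: cycle 1->2->1, total 8 + 0, length 2.
Answer: λ = 4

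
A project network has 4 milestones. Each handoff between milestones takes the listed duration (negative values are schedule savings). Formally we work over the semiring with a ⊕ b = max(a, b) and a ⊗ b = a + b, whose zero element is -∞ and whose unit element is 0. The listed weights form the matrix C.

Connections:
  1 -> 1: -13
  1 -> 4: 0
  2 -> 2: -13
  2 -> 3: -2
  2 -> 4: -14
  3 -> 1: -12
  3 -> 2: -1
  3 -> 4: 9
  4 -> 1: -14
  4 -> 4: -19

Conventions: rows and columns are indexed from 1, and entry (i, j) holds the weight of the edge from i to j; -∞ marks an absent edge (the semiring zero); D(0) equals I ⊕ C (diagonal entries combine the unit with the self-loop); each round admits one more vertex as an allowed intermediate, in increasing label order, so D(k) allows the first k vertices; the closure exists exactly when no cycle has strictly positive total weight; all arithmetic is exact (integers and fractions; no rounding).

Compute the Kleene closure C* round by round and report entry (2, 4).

D(0):
  [0, -∞, -∞, 0]
  [-∞, 0, -2, -14]
  [-12, -1, 0, 9]
  [-14, -∞, -∞, 0]
D(1):
  [0, -∞, -∞, 0]
  [-∞, 0, -2, -14]
  [-12, -1, 0, 9]
  [-14, -∞, -∞, 0]
D(2):
  [0, -∞, -∞, 0]
  [-∞, 0, -2, -14]
  [-12, -1, 0, 9]
  [-14, -∞, -∞, 0]
D(3):
  [0, -∞, -∞, 0]
  [-14, 0, -2, 7]
  [-12, -1, 0, 9]
  [-14, -∞, -∞, 0]
D(4):
  [0, -∞, -∞, 0]
  [-7, 0, -2, 7]
  [-5, -1, 0, 9]
  [-14, -∞, -∞, 0]
Answer: C*[2][4] = 7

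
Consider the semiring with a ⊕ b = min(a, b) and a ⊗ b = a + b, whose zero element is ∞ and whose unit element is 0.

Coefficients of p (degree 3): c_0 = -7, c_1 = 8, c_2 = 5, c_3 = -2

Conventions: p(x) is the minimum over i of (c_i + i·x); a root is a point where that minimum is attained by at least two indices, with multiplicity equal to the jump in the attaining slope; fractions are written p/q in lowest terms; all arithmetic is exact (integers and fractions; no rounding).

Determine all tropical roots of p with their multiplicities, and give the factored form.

hull edge (i=0, c=-7) to (i=3, c=-2): slope 5/3, span 3
Factored form: p(x) = -2 ⊗ (x ⊕ (-5/3)) ⊗ (x ⊕ (-5/3)) ⊗ (x ⊕ (-5/3))
Answer: roots = -5/3 (mult 3)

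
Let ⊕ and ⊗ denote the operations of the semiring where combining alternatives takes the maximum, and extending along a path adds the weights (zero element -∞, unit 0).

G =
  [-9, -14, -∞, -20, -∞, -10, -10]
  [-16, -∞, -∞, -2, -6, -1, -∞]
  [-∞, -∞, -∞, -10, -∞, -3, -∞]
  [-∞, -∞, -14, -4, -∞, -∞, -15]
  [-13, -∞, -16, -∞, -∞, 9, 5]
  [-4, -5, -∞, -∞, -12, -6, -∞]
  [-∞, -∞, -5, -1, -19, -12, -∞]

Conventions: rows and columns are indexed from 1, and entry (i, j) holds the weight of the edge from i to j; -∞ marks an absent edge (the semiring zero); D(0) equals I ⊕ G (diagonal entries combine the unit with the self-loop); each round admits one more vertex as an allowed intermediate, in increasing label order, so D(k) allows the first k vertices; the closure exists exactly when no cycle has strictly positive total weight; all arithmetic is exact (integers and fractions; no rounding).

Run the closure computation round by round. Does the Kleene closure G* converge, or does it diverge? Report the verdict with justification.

D(0):
  [0, -14, -∞, -20, -∞, -10, -10]
  [-16, 0, -∞, -2, -6, -1, -∞]
  [-∞, -∞, 0, -10, -∞, -3, -∞]
  [-∞, -∞, -14, 0, -∞, -∞, -15]
  [-13, -∞, -16, -∞, 0, 9, 5]
  [-4, -5, -∞, -∞, -12, 0, -∞]
  [-∞, -∞, -5, -1, -19, -12, 0]
D(1):
  [0, -14, -∞, -20, -∞, -10, -10]
  [-16, 0, -∞, -2, -6, -1, -26]
  [-∞, -∞, 0, -10, -∞, -3, -∞]
  [-∞, -∞, -14, 0, -∞, -∞, -15]
  [-13, -27, -16, -33, 0, 9, 5]
  [-4, -5, -∞, -24, -12, 0, -14]
  [-∞, -∞, -5, -1, -19, -12, 0]
D(2):
  [0, -14, -∞, -16, -20, -10, -10]
  [-16, 0, -∞, -2, -6, -1, -26]
  [-∞, -∞, 0, -10, -∞, -3, -∞]
  [-∞, -∞, -14, 0, -∞, -∞, -15]
  [-13, -27, -16, -29, 0, 9, 5]
  [-4, -5, -∞, -7, -11, 0, -14]
  [-∞, -∞, -5, -1, -19, -12, 0]
D(3):
  [0, -14, -∞, -16, -20, -10, -10]
  [-16, 0, -∞, -2, -6, -1, -26]
  [-∞, -∞, 0, -10, -∞, -3, -∞]
  [-∞, -∞, -14, 0, -∞, -17, -15]
  [-13, -27, -16, -26, 0, 9, 5]
  [-4, -5, -∞, -7, -11, 0, -14]
  [-∞, -∞, -5, -1, -19, -8, 0]
D(4):
  [0, -14, -30, -16, -20, -10, -10]
  [-16, 0, -16, -2, -6, -1, -17]
  [-∞, -∞, 0, -10, -∞, -3, -25]
  [-∞, -∞, -14, 0, -∞, -17, -15]
  [-13, -27, -16, -26, 0, 9, 5]
  [-4, -5, -21, -7, -11, 0, -14]
  [-∞, -∞, -5, -1, -19, -8, 0]
D(5):
  [0, -14, -30, -16, -20, -10, -10]
  [-16, 0, -16, -2, -6, 3, -1]
  [-∞, -∞, 0, -10, -∞, -3, -25]
  [-∞, -∞, -14, 0, -∞, -17, -15]
  [-13, -27, -16, -26, 0, 9, 5]
  [-4, -5, -21, -7, -11, 0, -6]
  [-32, -46, -5, -1, -19, -8, 0]
D(6):
  [0, -14, -30, -16, -20, -10, -10]
  [-1, 0, -16, -2, -6, 3, -1]
  [-7, -8, 0, -10, -14, -3, -9]
  [-21, -22, -14, 0, -28, -17, -15]
  [5, 4, -12, 2, 0, 9, 5]
  [-4, -5, -21, -7, -11, 0, -6]
  [-12, -13, -5, -1, -19, -8, 0]
D(7):
  [0, -14, -15, -11, -20, -10, -10]
  [-1, 0, -6, -2, -6, 3, -1]
  [-7, -8, 0, -10, -14, -3, -9]
  [-21, -22, -14, 0, -28, -17, -15]
  [5, 4, 0, 4, 0, 9, 5]
  [-4, -5, -11, -7, -11, 0, -6]
  [-12, -13, -5, -1, -19, -8, 0]
Key observation: every diagonal entry stays at the unit through all rounds, so no improving cycle exists.
Answer: CONVERGES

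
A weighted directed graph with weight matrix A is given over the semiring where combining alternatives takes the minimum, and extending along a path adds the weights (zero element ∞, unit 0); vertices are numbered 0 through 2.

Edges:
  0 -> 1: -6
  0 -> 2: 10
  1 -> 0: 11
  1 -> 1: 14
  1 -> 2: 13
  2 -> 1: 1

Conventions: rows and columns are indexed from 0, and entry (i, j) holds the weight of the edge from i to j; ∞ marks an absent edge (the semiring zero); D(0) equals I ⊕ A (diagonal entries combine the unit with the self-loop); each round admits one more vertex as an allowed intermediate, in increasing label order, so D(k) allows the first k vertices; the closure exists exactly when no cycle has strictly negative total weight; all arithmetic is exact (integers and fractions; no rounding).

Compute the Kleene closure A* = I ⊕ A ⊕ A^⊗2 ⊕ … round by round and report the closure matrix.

D(0):
  [0, -6, 10]
  [11, 0, 13]
  [∞, 1, 0]
D(1):
  [0, -6, 10]
  [11, 0, 13]
  [∞, 1, 0]
D(2):
  [0, -6, 7]
  [11, 0, 13]
  [12, 1, 0]
D(3):
  [0, -6, 7]
  [11, 0, 13]
  [12, 1, 0]
Answer: A* = [[0, -6, 7], [11, 0, 13], [12, 1, 0]]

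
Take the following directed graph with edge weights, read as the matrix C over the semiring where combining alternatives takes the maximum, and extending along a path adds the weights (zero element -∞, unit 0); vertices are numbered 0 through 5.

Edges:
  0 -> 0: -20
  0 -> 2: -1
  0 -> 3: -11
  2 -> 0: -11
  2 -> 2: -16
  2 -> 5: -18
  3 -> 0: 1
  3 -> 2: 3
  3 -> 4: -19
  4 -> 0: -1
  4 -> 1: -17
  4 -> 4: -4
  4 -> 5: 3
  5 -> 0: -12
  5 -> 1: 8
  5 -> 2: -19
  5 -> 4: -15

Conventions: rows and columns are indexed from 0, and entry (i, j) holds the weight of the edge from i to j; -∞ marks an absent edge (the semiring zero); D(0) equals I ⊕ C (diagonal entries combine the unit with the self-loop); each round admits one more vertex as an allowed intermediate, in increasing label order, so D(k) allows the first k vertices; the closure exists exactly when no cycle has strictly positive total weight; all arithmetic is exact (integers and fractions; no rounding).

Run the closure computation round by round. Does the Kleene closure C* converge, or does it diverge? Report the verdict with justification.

D(0):
  [0, -∞, -1, -11, -∞, -∞]
  [-∞, 0, -∞, -∞, -∞, -∞]
  [-11, -∞, 0, -∞, -∞, -18]
  [1, -∞, 3, 0, -19, -∞]
  [-1, -17, -∞, -∞, 0, 3]
  [-12, 8, -19, -∞, -15, 0]
D(1):
  [0, -∞, -1, -11, -∞, -∞]
  [-∞, 0, -∞, -∞, -∞, -∞]
  [-11, -∞, 0, -22, -∞, -18]
  [1, -∞, 3, 0, -19, -∞]
  [-1, -17, -2, -12, 0, 3]
  [-12, 8, -13, -23, -15, 0]
D(2):
  [0, -∞, -1, -11, -∞, -∞]
  [-∞, 0, -∞, -∞, -∞, -∞]
  [-11, -∞, 0, -22, -∞, -18]
  [1, -∞, 3, 0, -19, -∞]
  [-1, -17, -2, -12, 0, 3]
  [-12, 8, -13, -23, -15, 0]
D(3):
  [0, -∞, -1, -11, -∞, -19]
  [-∞, 0, -∞, -∞, -∞, -∞]
  [-11, -∞, 0, -22, -∞, -18]
  [1, -∞, 3, 0, -19, -15]
  [-1, -17, -2, -12, 0, 3]
  [-12, 8, -13, -23, -15, 0]
D(4):
  [0, -∞, -1, -11, -30, -19]
  [-∞, 0, -∞, -∞, -∞, -∞]
  [-11, -∞, 0, -22, -41, -18]
  [1, -∞, 3, 0, -19, -15]
  [-1, -17, -2, -12, 0, 3]
  [-12, 8, -13, -23, -15, 0]
D(5):
  [0, -47, -1, -11, -30, -19]
  [-∞, 0, -∞, -∞, -∞, -∞]
  [-11, -58, 0, -22, -41, -18]
  [1, -36, 3, 0, -19, -15]
  [-1, -17, -2, -12, 0, 3]
  [-12, 8, -13, -23, -15, 0]
D(6):
  [0, -11, -1, -11, -30, -19]
  [-∞, 0, -∞, -∞, -∞, -∞]
  [-11, -10, 0, -22, -33, -18]
  [1, -7, 3, 0, -19, -15]
  [-1, 11, -2, -12, 0, 3]
  [-12, 8, -13, -23, -15, 0]
Key observation: every diagonal entry stays at the unit through all rounds, so no improving cycle exists.
Answer: CONVERGES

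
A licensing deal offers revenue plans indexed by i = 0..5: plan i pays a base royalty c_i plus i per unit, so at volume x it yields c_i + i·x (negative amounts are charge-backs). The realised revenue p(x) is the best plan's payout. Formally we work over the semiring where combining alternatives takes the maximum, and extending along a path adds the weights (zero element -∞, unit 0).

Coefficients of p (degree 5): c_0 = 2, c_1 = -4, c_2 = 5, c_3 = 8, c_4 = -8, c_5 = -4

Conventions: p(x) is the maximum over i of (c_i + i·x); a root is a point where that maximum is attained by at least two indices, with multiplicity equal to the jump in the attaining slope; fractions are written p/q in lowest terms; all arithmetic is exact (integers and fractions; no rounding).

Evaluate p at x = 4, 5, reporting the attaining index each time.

p(4) = max(2+0·4=2, -4+1·4=0, 5+2·4=13, 8+3·4=20, -8+4·4=8, -4+5·4=16) = 20 (attained by i=3)
p(5) = max(2+0·5=2, -4+1·5=1, 5+2·5=15, 8+3·5=23, -8+4·5=12, -4+5·5=21) = 23 (attained by i=3)
Answer: p(4) = 20; p(5) = 23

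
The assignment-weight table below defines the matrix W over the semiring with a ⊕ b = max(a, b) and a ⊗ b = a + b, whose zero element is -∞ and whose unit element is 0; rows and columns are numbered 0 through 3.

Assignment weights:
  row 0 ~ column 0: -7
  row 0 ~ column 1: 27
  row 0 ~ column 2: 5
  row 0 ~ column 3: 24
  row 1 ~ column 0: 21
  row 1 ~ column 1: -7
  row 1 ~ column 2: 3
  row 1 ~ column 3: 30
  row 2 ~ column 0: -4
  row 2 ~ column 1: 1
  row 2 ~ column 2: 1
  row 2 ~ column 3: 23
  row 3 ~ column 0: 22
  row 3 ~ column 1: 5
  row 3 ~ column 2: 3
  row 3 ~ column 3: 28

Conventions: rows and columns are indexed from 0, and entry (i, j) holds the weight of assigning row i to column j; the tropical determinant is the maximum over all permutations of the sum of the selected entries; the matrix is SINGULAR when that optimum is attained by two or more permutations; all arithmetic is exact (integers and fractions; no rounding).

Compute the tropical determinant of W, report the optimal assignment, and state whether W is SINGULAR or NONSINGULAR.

σ = (0, 1, 2, 3): (-7) + (-7) + 1 + 28 = 15
σ = (0, 1, 3, 2): (-7) + (-7) + 23 + 3 = 12
σ = (0, 2, 1, 3): (-7) + 3 + 1 + 28 = 25
σ = (0, 2, 3, 1): (-7) + 3 + 23 + 5 = 24
σ = (0, 3, 1, 2): (-7) + 30 + 1 + 3 = 27
σ = (0, 3, 2, 1): (-7) + 30 + 1 + 5 = 29
σ = (1, 0, 2, 3): 27 + 21 + 1 + 28 = 77
σ = (1, 0, 3, 2): 27 + 21 + 23 + 3 = 74
σ = (1, 2, 0, 3): 27 + 3 + (-4) + 28 = 54
σ = (1, 2, 3, 0): 27 + 3 + 23 + 22 = 75
σ = (1, 3, 0, 2): 27 + 30 + (-4) + 3 = 56
σ = (1, 3, 2, 0): 27 + 30 + 1 + 22 = 80
σ = (2, 0, 1, 3): 5 + 21 + 1 + 28 = 55
σ = (2, 0, 3, 1): 5 + 21 + 23 + 5 = 54
σ = (2, 1, 0, 3): 5 + (-7) + (-4) + 28 = 22
σ = (2, 1, 3, 0): 5 + (-7) + 23 + 22 = 43
σ = (2, 3, 0, 1): 5 + 30 + (-4) + 5 = 36
σ = (2, 3, 1, 0): 5 + 30 + 1 + 22 = 58
σ = (3, 0, 1, 2): 24 + 21 + 1 + 3 = 49
σ = (3, 0, 2, 1): 24 + 21 + 1 + 5 = 51
σ = (3, 1, 0, 2): 24 + (-7) + (-4) + 3 = 16
σ = (3, 1, 2, 0): 24 + (-7) + 1 + 22 = 40
σ = (3, 2, 0, 1): 24 + 3 + (-4) + 5 = 28
σ = (3, 2, 1, 0): 24 + 3 + 1 + 22 = 50
Optimal value attained by: σ = (1, 3, 2, 0).
Answer: det⊕(W) = 80; verdict: NONSINGULAR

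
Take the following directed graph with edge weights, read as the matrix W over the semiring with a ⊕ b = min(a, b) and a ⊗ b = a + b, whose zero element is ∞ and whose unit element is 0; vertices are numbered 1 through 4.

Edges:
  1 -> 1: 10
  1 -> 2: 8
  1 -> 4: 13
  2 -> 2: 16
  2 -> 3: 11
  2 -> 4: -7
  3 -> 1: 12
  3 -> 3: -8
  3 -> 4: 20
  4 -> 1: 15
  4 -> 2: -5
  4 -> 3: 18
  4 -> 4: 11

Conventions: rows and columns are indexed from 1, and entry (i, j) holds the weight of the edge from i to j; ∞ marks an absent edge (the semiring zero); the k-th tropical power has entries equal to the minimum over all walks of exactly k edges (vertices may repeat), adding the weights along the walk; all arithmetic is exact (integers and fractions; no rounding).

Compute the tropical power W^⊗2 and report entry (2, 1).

W^⊗2:
  [20, 8, 19, 1]
  [8, -12, 3, 4]
  [4, 15, -16, 12]
  [25, 6, 6, -12]
Key observation: the optimum is the walk 2->4->1, with weight (-7) + 15 = 8.
Optimal value attained by: walk 2->4->1.
Answer: (W^⊗2)[2][1] = 8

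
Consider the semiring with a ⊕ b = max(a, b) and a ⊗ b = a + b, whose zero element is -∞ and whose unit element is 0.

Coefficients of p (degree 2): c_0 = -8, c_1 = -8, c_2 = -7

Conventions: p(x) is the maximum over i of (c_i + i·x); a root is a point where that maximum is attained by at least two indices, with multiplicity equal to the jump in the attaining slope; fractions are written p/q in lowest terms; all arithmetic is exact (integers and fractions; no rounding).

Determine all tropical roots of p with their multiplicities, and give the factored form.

hull edge (i=0, c=-8) to (i=2, c=-7): slope 1/2, span 2
Factored form: p(x) = -7 ⊗ (x ⊕ (-1/2)) ⊗ (x ⊕ (-1/2))
Answer: roots = -1/2 (mult 2)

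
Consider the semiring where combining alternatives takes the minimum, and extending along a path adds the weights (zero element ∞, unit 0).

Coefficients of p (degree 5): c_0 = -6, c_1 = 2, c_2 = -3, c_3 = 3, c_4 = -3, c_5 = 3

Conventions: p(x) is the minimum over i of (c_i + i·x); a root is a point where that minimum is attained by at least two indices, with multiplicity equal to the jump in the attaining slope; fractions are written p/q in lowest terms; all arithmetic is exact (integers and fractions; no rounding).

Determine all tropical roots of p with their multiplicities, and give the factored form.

hull edge (i=0, c=-6) to (i=4, c=-3): slope 3/4, span 4
hull edge (i=4, c=-3) to (i=5, c=3): slope 6, span 1
Factored form: p(x) = 3 ⊗ (x ⊕ (-6)) ⊗ (x ⊕ (-3/4)) ⊗ (x ⊕ (-3/4)) ⊗ (x ⊕ (-3/4)) ⊗ (x ⊕ (-3/4))
Answer: roots = -6 (mult 1), -3/4 (mult 4)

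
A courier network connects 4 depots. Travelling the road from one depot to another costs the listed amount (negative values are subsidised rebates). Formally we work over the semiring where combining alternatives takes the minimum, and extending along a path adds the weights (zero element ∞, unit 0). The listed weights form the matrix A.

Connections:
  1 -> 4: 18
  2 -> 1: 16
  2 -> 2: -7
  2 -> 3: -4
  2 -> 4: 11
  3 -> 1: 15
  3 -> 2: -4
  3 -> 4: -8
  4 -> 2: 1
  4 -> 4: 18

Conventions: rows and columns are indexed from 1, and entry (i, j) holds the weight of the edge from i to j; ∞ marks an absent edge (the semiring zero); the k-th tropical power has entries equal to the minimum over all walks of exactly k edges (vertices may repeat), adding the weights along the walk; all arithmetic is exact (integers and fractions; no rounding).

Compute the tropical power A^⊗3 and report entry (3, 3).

A^⊗2:
  [∞, 19, ∞, 36]
  [9, -14, -11, -12]
  [12, -11, -8, 7]
  [17, -6, -3, 12]
A^⊗3:
  [35, 12, 15, 30]
  [2, -21, -18, -19]
  [5, -18, -15, -16]
  [10, -13, -10, -11]
Key observation: the optimum is the walk 3->2->2->3, with weight (-4) + (-7) + (-4) = -15.
Optimal value attained by: walk 3->2->2->3.
Answer: (A^⊗3)[3][3] = -15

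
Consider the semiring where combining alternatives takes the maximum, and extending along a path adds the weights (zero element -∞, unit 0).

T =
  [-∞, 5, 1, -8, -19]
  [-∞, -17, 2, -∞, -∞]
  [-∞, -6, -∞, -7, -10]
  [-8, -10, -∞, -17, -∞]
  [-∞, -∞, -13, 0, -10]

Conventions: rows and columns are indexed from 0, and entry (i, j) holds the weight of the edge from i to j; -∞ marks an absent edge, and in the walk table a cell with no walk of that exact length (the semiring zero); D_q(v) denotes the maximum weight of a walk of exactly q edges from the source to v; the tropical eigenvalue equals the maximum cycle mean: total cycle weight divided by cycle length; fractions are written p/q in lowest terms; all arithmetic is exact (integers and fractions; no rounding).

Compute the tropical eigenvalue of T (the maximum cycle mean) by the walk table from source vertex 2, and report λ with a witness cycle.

q=0: [-∞, -∞, 0, -∞, -∞]
q=1: [-∞, -6, -∞, -7, -10]
q=2: [-15, -17, -4, -10, -20]
q=3: [-18, -10, -14, -11, -14]
q=4: [-19, -13, -8, -14, -24]
q=5: [-22, -14, -11, -15, -18]
Optimal cycle mean attained by: cycle 0->1->2->3->0, total 5 + 2 + (-7) + (-8), length 4.
Answer: λ = -2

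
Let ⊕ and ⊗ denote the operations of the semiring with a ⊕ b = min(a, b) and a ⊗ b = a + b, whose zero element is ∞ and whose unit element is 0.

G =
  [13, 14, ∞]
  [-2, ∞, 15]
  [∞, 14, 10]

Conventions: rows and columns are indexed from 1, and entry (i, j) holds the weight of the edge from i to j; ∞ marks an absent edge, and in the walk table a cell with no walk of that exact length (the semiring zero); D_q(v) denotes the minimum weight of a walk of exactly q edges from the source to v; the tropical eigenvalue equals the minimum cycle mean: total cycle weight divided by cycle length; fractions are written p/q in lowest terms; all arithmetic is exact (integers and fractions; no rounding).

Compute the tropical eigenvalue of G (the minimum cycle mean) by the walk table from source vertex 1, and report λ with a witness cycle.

q=0: [0, ∞, ∞]
q=1: [13, 14, ∞]
q=2: [12, 27, 29]
q=3: [25, 26, 39]
Optimal cycle mean attained by: cycle 1->2->1, total 14 + (-2), length 2.
Answer: λ = 6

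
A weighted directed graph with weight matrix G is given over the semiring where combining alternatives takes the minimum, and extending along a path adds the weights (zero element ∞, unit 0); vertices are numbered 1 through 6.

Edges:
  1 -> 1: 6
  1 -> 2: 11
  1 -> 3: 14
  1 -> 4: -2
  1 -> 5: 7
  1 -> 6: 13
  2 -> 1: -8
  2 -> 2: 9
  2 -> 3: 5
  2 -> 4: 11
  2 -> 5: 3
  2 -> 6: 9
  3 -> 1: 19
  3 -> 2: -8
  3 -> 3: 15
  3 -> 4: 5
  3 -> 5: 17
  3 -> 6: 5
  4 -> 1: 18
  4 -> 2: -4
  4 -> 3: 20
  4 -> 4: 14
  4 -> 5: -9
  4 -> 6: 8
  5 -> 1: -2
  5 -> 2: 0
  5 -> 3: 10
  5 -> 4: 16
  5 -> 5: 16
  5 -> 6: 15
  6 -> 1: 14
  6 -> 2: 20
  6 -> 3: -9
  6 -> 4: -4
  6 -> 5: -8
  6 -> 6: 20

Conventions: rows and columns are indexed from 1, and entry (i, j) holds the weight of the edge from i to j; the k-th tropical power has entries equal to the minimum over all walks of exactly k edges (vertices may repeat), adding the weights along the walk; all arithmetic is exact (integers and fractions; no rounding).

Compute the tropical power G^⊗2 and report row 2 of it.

G^⊗2:
  [3, -6, 4, 4, -11, 6]
  [-2, -3, 0, -10, -1, 5]
  [-16, 1, -4, 1, -5, 1]
  [-12, -9, -1, 4, -1, 5]
  [-8, 2, 5, -4, 3, 9]
  [-10, -17, 2, -4, -13, -4]
Answer: row 2 of G^⊗2 = [-2, -3, 0, -10, -1, 5]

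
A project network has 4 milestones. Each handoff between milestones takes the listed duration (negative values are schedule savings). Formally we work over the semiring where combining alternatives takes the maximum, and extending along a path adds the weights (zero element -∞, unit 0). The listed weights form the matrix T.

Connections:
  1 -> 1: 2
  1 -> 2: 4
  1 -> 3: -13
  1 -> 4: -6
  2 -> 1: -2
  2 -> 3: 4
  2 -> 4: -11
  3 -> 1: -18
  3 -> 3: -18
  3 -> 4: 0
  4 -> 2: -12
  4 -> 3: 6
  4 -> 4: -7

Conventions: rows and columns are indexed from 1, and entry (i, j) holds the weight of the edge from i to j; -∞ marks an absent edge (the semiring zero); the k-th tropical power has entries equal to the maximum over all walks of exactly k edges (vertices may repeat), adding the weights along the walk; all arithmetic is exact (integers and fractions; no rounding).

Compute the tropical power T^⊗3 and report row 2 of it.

T^⊗2:
  [4, 6, 8, -4]
  [0, 2, -5, 4]
  [-16, -12, 6, -7]
  [-12, -19, -1, 6]
T^⊗3:
  [6, 8, 10, 8]
  [2, 4, 10, -3]
  [-12, -12, -1, 6]
  [-10, -6, 12, -1]
Answer: row 2 of T^⊗3 = [2, 4, 10, -3]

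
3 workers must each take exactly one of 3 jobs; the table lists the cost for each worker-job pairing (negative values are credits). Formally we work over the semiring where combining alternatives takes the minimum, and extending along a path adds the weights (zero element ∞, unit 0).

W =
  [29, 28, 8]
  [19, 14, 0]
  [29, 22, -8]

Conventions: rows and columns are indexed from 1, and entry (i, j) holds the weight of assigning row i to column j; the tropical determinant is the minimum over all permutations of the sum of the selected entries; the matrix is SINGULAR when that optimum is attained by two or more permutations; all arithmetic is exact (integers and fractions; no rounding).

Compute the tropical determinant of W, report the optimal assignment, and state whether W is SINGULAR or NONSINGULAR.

σ = (1, 2, 3): 29 + 14 + (-8) = 35
σ = (1, 3, 2): 29 + 0 + 22 = 51
σ = (2, 1, 3): 28 + 19 + (-8) = 39
σ = (2, 3, 1): 28 + 0 + 29 = 57
σ = (3, 1, 2): 8 + 19 + 22 = 49
σ = (3, 2, 1): 8 + 14 + 29 = 51
Optimal value attained by: σ = (1, 2, 3).
Answer: det⊕(W) = 35; verdict: NONSINGULAR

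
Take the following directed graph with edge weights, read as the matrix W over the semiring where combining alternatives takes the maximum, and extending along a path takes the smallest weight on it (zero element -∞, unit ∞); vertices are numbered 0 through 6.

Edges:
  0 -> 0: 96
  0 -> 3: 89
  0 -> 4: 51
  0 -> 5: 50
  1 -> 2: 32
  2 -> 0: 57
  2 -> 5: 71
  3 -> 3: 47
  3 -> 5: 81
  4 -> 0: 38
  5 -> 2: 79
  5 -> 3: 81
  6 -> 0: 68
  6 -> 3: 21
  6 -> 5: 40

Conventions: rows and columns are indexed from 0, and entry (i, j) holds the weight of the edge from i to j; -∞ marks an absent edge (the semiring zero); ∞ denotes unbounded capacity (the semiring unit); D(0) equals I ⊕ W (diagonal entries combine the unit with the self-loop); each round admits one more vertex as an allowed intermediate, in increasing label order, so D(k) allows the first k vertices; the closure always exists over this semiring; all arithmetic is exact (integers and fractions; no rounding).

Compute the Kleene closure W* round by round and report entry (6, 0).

D(0):
  [∞, -∞, -∞, 89, 51, 50, -∞]
  [-∞, ∞, 32, -∞, -∞, -∞, -∞]
  [57, -∞, ∞, -∞, -∞, 71, -∞]
  [-∞, -∞, -∞, ∞, -∞, 81, -∞]
  [38, -∞, -∞, -∞, ∞, -∞, -∞]
  [-∞, -∞, 79, 81, -∞, ∞, -∞]
  [68, -∞, -∞, 21, -∞, 40, ∞]
D(1):
  [∞, -∞, -∞, 89, 51, 50, -∞]
  [-∞, ∞, 32, -∞, -∞, -∞, -∞]
  [57, -∞, ∞, 57, 51, 71, -∞]
  [-∞, -∞, -∞, ∞, -∞, 81, -∞]
  [38, -∞, -∞, 38, ∞, 38, -∞]
  [-∞, -∞, 79, 81, -∞, ∞, -∞]
  [68, -∞, -∞, 68, 51, 50, ∞]
D(2):
  [∞, -∞, -∞, 89, 51, 50, -∞]
  [-∞, ∞, 32, -∞, -∞, -∞, -∞]
  [57, -∞, ∞, 57, 51, 71, -∞]
  [-∞, -∞, -∞, ∞, -∞, 81, -∞]
  [38, -∞, -∞, 38, ∞, 38, -∞]
  [-∞, -∞, 79, 81, -∞, ∞, -∞]
  [68, -∞, -∞, 68, 51, 50, ∞]
D(3):
  [∞, -∞, -∞, 89, 51, 50, -∞]
  [32, ∞, 32, 32, 32, 32, -∞]
  [57, -∞, ∞, 57, 51, 71, -∞]
  [-∞, -∞, -∞, ∞, -∞, 81, -∞]
  [38, -∞, -∞, 38, ∞, 38, -∞]
  [57, -∞, 79, 81, 51, ∞, -∞]
  [68, -∞, -∞, 68, 51, 50, ∞]
D(4):
  [∞, -∞, -∞, 89, 51, 81, -∞]
  [32, ∞, 32, 32, 32, 32, -∞]
  [57, -∞, ∞, 57, 51, 71, -∞]
  [-∞, -∞, -∞, ∞, -∞, 81, -∞]
  [38, -∞, -∞, 38, ∞, 38, -∞]
  [57, -∞, 79, 81, 51, ∞, -∞]
  [68, -∞, -∞, 68, 51, 68, ∞]
D(5):
  [∞, -∞, -∞, 89, 51, 81, -∞]
  [32, ∞, 32, 32, 32, 32, -∞]
  [57, -∞, ∞, 57, 51, 71, -∞]
  [-∞, -∞, -∞, ∞, -∞, 81, -∞]
  [38, -∞, -∞, 38, ∞, 38, -∞]
  [57, -∞, 79, 81, 51, ∞, -∞]
  [68, -∞, -∞, 68, 51, 68, ∞]
D(6):
  [∞, -∞, 79, 89, 51, 81, -∞]
  [32, ∞, 32, 32, 32, 32, -∞]
  [57, -∞, ∞, 71, 51, 71, -∞]
  [57, -∞, 79, ∞, 51, 81, -∞]
  [38, -∞, 38, 38, ∞, 38, -∞]
  [57, -∞, 79, 81, 51, ∞, -∞]
  [68, -∞, 68, 68, 51, 68, ∞]
D(7):
  [∞, -∞, 79, 89, 51, 81, -∞]
  [32, ∞, 32, 32, 32, 32, -∞]
  [57, -∞, ∞, 71, 51, 71, -∞]
  [57, -∞, 79, ∞, 51, 81, -∞]
  [38, -∞, 38, 38, ∞, 38, -∞]
  [57, -∞, 79, 81, 51, ∞, -∞]
  [68, -∞, 68, 68, 51, 68, ∞]
Answer: W*[6][0] = 68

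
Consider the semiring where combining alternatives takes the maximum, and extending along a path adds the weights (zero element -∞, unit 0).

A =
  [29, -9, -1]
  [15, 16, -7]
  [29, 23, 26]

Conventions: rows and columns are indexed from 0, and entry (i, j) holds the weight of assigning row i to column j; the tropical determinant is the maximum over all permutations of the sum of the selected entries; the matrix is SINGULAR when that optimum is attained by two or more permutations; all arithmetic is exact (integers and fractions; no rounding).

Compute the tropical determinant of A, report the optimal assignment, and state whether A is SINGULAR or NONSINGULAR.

σ = (0, 1, 2): 29 + 16 + 26 = 71
σ = (0, 2, 1): 29 + (-7) + 23 = 45
σ = (1, 0, 2): (-9) + 15 + 26 = 32
σ = (1, 2, 0): (-9) + (-7) + 29 = 13
σ = (2, 0, 1): (-1) + 15 + 23 = 37
σ = (2, 1, 0): (-1) + 16 + 29 = 44
Optimal value attained by: σ = (0, 1, 2).
Answer: det⊕(A) = 71; verdict: NONSINGULAR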